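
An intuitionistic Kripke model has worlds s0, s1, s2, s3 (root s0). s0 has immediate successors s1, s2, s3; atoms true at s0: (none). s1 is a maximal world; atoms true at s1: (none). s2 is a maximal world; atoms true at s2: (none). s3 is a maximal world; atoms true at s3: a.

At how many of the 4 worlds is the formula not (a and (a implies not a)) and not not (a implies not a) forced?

s0: does not force it — s0 does not force not (a and (a implies not a)) and not not (a implies not a) since s0 fails not not (a implies not a).
s1: forces it.
s2: forces it.
s3: does not force it — s3 does not force not (a and (a implies not a)) and not not (a implies not a) since s3 fails not not (a implies not a).
Worlds forcing the formula: {s1, s2}.

2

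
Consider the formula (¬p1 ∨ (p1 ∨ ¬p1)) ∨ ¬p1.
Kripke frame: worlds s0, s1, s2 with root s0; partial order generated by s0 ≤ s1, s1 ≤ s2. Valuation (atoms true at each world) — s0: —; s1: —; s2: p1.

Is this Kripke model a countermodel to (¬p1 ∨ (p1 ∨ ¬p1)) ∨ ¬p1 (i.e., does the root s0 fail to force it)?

Yes

s0 ⊮ (¬p1 ∨ (p1 ∨ ¬p1)) ∨ ¬p1: neither disjunct is forced at s0.
s0 ⊮ ¬p1 ∨ (p1 ∨ ¬p1): neither disjunct is forced at s0.
s0 ⊮ ¬p1 since s2 is accessible from s0 and s2 ⊩ p1.
So the root s0 does not force (¬p1 ∨ (p1 ∨ ¬p1)) ∨ ¬p1; the model is a countermodel.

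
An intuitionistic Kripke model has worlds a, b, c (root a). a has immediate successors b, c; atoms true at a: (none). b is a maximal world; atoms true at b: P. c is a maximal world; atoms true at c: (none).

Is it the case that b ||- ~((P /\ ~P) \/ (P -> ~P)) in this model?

b ||- ~((P /\ ~P) \/ (P -> ~P)): no world accessible from b forces (P /\ ~P) \/ (P -> ~P).

Yes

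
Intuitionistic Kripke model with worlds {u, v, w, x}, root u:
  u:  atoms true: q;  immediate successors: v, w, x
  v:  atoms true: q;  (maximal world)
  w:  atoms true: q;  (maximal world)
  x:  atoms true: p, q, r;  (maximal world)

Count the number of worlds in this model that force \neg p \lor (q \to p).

3

u: does not force it — u \nVdash \neg p \lor (q \to p): neither disjunct is forced at u.
v: forces it.
w: forces it.
x: forces it.
Worlds forcing the formula: {v, w, x}.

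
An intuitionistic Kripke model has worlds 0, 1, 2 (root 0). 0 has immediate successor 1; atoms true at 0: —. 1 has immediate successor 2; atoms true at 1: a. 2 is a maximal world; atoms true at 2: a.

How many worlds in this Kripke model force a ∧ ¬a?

0: does not force it — 0 ⊮ a ∧ ¬a since 0 fails a.
1: does not force it — 1 ⊮ a ∧ ¬a since 1 fails ¬a.
2: does not force it.
Worlds forcing the formula: { }.

0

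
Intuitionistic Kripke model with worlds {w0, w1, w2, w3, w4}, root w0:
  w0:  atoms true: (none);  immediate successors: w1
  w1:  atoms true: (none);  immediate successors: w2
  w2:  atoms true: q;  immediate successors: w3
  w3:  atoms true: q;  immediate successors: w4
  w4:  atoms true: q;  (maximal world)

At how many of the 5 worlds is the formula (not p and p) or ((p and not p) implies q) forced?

5

w0: forces it.
w1: forces it.
w2: forces it.
w3: forces it.
w4: forces it.
Worlds forcing the formula: {w0, w1, w2, w3, w4}.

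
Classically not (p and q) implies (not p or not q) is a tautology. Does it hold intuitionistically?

No

This is the constructively invalid direction of De Morgan's law for conjunction, which is not intuitionistically valid.
A Kripke countermodel: worlds u, v, w; order generated by u <= v, u <= w; atoms true at each world — u:{}; v:{p}; w:{q}.
u does not force not (p and q) implies (not p or not q): already at u itself, u forces not (p and q) but u does not force not p or not q.
u does not force not p or not q: neither disjunct is forced at u.
u does not force not p since v is accessible from u and v forces p.
So the root u does not force the formula.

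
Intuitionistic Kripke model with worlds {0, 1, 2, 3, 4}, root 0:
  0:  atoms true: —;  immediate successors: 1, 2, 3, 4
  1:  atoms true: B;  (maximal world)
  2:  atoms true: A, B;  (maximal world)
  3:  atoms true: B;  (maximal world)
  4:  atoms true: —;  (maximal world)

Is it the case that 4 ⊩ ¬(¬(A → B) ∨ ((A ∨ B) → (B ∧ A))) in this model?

4 ⊮ ¬(¬(A → B) ∨ ((A ∨ B) → (B ∧ A))) since 4 is accessible from 4 and 4 ⊩ ¬(A → B) ∨ ((A ∨ B) → (B ∧ A)).
4 ⊩ ¬(A → B) ∨ ((A ∨ B) → (B ∧ A)) via the disjunct (A ∨ B) → (B ∧ A).

No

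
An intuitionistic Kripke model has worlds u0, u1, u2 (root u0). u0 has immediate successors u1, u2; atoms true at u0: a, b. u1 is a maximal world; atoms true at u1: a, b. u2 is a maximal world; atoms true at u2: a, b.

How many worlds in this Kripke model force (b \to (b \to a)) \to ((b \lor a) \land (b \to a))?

u0: forces it.
u1: forces it.
u2: forces it.
Worlds forcing the formula: {u0, u1, u2}.

3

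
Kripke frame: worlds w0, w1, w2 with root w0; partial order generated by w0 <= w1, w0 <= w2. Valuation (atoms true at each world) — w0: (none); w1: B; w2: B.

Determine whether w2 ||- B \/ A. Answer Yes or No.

w2 ||- B \/ A via the disjunct B.

Yes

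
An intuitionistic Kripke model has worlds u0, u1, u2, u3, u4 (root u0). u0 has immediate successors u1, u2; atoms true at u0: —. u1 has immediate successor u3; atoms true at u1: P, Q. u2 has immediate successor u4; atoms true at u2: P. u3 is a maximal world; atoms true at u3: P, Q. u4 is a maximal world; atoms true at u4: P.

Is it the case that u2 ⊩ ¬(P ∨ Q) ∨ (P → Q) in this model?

No

u2 ⊮ ¬(P ∨ Q) ∨ (P → Q): neither disjunct is forced at u2.
u2 ⊮ ¬(P ∨ Q) since u2 is accessible from u2 and u2 ⊩ P ∨ Q.
u2 ⊩ P ∨ Q via the disjunct P.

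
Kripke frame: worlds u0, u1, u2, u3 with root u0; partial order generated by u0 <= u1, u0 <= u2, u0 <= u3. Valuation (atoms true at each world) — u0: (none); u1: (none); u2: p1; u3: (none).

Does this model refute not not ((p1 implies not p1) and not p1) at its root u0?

u0 does not force not not ((p1 implies not p1) and not p1) since u2 is accessible from u0 and u2 forces not ((p1 implies not p1) and not p1).
u2 forces not ((p1 implies not p1) and not p1): no world accessible from u2 forces (p1 implies not p1) and not p1.
So the root u0 does not force not not ((p1 implies not p1) and not p1); the model is a countermodel.

Yes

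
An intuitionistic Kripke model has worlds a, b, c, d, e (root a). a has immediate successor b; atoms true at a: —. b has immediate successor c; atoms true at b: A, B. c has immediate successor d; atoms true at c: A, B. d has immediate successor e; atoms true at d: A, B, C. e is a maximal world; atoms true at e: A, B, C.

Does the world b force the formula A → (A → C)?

b ⊮ A → (A → C): already at b itself, b ⊩ A but b ⊮ A → C.
b ⊮ A → C: already at b itself, b ⊩ A but b ⊮ C.
b lacks atom C, so b ⊮ C.

No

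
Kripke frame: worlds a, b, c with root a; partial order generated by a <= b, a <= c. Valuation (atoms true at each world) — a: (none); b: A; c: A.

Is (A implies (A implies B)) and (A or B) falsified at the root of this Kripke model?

a does not force (A implies (A implies B)) and (A or B) since a fails A implies (A implies B).
So the root a does not force (A implies (A implies B)) and (A or B); the model is a countermodel.

Yes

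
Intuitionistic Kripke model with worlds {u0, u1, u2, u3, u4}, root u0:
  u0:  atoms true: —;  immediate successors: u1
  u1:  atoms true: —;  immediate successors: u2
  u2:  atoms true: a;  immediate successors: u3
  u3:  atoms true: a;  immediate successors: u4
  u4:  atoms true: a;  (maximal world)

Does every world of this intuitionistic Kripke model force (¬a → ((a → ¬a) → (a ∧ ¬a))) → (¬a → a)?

u0 ⊩ (¬a → ((a → ¬a) → (a ∧ ¬a))) → (¬a → a): every world accessible from u0 that forces ¬a → ((a → ¬a) → (a ∧ ¬a)) (namely u0, u1, u2, u3, u4) also forces ¬a → a.
Since the root u0 forces (¬a → ((a → ¬a) → (a ∧ ¬a))) → (¬a → a) and forcing is persistent (monotone upward), every world forces it.

Yes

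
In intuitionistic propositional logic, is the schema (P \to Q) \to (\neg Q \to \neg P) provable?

This is the forward direction of contraposition, which is intuitionistically derivable.
Assume P \to Q and \neg Q. If P held then Q would follow, contradicting \neg Q; so \neg P.

Yes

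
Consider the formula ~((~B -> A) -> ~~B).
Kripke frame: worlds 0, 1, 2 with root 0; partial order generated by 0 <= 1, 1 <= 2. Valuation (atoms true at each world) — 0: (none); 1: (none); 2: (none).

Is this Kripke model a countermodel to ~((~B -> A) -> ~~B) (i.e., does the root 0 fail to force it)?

Yes

0 ||-/- ~((~B -> A) -> ~~B) since 0 is accessible from 0 and 0 ||- (~B -> A) -> ~~B.
0 ||- (~B -> A) -> ~~B vacuously: no world accessible from 0 forces the antecedent ~B -> A.
So the root 0 does not force ~((~B -> A) -> ~~B); the model is a countermodel.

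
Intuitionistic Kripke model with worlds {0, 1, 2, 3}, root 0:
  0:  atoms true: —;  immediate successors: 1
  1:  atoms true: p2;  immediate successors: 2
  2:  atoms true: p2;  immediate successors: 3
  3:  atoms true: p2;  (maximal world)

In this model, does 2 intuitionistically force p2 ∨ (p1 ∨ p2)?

Yes

2 ⊩ p2 ∨ (p1 ∨ p2) via the disjunct p2.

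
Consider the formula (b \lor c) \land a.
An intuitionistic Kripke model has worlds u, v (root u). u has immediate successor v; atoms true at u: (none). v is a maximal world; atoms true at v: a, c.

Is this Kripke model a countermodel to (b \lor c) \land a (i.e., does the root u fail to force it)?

u \nVdash (b \lor c) \land a since u fails b \lor c.
So the root u does not force (b \lor c) \land a; the model is a countermodel.

Yes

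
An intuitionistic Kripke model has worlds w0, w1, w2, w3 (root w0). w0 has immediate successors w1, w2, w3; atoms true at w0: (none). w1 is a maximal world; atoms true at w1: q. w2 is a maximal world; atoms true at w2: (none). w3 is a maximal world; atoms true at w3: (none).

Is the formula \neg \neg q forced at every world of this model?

Not every world: w0 \nVdash \neg \neg q.
w0 \nVdash \neg \neg q since w2 is accessible from w0 and w2 \Vdash \neg q.
w2 \Vdash \neg q: no world accessible from w2 forces q.

No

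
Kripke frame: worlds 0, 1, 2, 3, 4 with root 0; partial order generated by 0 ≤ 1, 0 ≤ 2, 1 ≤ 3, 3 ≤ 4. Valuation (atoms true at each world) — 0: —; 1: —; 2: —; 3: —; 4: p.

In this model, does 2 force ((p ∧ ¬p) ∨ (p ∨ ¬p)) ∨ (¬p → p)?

Yes

2 ⊩ ((p ∧ ¬p) ∨ (p ∨ ¬p)) ∨ (¬p → p) via the disjunct (p ∧ ¬p) ∨ (p ∨ ¬p).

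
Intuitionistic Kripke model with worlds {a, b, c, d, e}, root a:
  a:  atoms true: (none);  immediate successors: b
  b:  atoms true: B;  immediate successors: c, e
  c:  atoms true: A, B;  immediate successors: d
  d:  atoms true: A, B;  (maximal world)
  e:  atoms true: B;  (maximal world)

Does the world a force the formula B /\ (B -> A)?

No

a ||-/- B /\ (B -> A) since a fails B.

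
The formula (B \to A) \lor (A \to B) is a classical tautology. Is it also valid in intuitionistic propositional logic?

No

This is the Gödel–Dummett linearity axiom, which is not intuitionistically valid.
A Kripke countermodel: worlds w0, w1, w2; order generated by w0 \le w1, w0 \le w2; atoms true at each world — w0:{}; w1:{B}; w2:{A}.
w0 \nVdash (B \to A) \lor (A \to B): neither disjunct is forced at w0.
w0 \nVdash B \to A: at the accessible world w1, w1 \Vdash B but w1 \nVdash A.
w1 lacks atom A, so w1 \nVdash A.
So the root w0 does not force the formula.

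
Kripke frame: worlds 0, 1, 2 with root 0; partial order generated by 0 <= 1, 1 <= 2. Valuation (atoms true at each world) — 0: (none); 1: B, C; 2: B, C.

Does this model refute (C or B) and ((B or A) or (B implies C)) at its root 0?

Yes

0 does not force (C or B) and ((B or A) or (B implies C)) since 0 fails C or B.
So the root 0 does not force (C or B) and ((B or A) or (B implies C)); the model is a countermodel.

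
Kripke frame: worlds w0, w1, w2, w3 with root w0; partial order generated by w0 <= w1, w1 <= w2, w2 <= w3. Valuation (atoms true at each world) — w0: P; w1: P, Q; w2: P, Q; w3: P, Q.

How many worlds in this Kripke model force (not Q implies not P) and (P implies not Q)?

0

w0: does not force it — w0 does not force (not Q implies not P) and (P implies not Q) since w0 fails P implies not Q.
w1: does not force it.
w2: does not force it.
w3: does not force it.
Worlds forcing the formula: { }.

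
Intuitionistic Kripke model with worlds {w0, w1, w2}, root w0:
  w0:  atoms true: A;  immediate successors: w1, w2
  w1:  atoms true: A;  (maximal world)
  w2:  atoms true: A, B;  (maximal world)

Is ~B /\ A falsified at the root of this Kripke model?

w0 ||-/- ~B /\ A since w0 fails ~B.
So the root w0 does not force ~B /\ A; the model is a countermodel.

Yes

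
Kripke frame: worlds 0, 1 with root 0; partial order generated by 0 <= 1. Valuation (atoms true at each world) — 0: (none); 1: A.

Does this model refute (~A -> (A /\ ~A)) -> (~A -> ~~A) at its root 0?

0 ||- (~A -> (A /\ ~A)) -> (~A -> ~~A): every world accessible from 0 that forces ~A -> (A /\ ~A) (namely 0, 1) also forces ~A -> ~~A.
So the root 0 forces (~A -> (A /\ ~A)) -> (~A -> ~~A); the model is not a countermodel.

No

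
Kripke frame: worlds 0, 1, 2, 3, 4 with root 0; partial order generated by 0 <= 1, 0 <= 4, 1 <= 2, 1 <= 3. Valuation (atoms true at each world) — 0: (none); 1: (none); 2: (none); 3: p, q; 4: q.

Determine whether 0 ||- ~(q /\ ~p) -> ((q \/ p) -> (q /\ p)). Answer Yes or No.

0 ||- ~(q /\ ~p) -> ((q \/ p) -> (q /\ p)): every world accessible from 0 that forces ~(q /\ ~p) (namely 1, 2, 3) also forces (q \/ p) -> (q /\ p).

Yes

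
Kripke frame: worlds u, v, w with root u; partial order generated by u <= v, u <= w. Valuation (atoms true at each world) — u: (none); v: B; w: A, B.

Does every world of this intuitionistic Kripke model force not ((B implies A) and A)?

No

Not every world: u does not force not ((B implies A) and A).
u does not force not ((B implies A) and A) since w is accessible from u and w forces (B implies A) and A.
w forces (B implies A) and A since w forces both conjuncts.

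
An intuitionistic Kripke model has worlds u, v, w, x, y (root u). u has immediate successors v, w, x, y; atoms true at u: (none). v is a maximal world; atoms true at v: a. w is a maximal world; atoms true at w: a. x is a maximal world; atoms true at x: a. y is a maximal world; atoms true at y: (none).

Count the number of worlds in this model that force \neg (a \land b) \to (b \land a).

0

u: does not force it — u \nVdash \neg (a \land b) \to (b \land a): already at u itself, u \Vdash \neg (a \land b) but u \nVdash b \land a.
v: does not force it — v \nVdash \neg (a \land b) \to (b \land a): already at v itself, v \Vdash \neg (a \land b) but v \nVdash b \land a.
w: does not force it.
x: does not force it.
y: does not force it.
Worlds forcing the formula: { }.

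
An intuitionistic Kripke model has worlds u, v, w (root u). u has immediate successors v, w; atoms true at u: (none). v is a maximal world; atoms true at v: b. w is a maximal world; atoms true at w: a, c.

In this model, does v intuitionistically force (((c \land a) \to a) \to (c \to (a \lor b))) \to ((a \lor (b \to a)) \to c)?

v \Vdash (((c \land a) \to a) \to (c \to (a \lor b))) \to ((a \lor (b \to a)) \to c): every world accessible from v that forces ((c \land a) \to a) \to (c \to (a \lor b)) (namely v) also forces (a \lor (b \to a)) \to c.

Yes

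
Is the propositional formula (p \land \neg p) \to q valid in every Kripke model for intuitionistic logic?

This is an instance of ex falso quodlibet, which is intuitionistically derivable.
No world can force both p and \neg p, so the antecedent p \land \neg p is never forced and the implication holds vacuously at every world.

Yes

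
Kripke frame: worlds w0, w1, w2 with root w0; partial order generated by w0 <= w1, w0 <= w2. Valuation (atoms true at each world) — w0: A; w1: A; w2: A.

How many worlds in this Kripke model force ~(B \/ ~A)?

3

w0: forces it.
w1: forces it.
w2: forces it.
Worlds forcing the formula: {w0, w1, w2}.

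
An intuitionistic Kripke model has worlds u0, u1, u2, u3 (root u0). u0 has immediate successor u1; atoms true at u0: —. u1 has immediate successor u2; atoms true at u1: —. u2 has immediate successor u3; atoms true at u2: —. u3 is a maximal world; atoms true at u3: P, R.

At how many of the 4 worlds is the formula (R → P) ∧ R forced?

u0: does not force it — u0 ⊮ (R → P) ∧ R since u0 fails R.
u1: does not force it.
u2: does not force it.
u3: forces it.
Worlds forcing the formula: {u3}.

1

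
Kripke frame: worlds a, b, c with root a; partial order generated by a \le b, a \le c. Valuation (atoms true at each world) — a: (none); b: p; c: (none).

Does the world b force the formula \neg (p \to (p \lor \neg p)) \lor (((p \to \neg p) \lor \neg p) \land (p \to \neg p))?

No

b \nVdash \neg (p \to (p \lor \neg p)) \lor (((p \to \neg p) \lor \neg p) \land (p \to \neg p)): neither disjunct is forced at b.
b \nVdash \neg (p \to (p \lor \neg p)) since b is accessible from b and b \Vdash p \to (p \lor \neg p).
b \Vdash p \to (p \lor \neg p): every world accessible from b that forces p (namely b) also forces p \lor \neg p.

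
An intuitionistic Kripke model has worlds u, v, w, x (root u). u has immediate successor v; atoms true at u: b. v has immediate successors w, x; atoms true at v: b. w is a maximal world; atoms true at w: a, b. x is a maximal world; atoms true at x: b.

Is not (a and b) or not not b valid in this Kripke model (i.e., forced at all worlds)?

Yes

u forces not (a and b) or not not b via the disjunct not not b.
Since the root u forces not (a and b) or not not b and forcing is persistent (monotone upward), every world forces it.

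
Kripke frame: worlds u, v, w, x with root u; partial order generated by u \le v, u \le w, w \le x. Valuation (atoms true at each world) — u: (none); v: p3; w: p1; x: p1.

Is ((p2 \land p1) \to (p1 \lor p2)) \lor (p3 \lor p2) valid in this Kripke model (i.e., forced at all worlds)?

Yes

u \Vdash ((p2 \land p1) \to (p1 \lor p2)) \lor (p3 \lor p2) via the disjunct (p2 \land p1) \to (p1 \lor p2).
Since the root u forces ((p2 \land p1) \to (p1 \lor p2)) \lor (p3 \lor p2) and forcing is persistent (monotone upward), every world forces it.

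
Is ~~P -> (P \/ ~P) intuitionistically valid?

This is a variant of double-negation elimination (deriving excluded middle from double negation), which is not intuitionistically valid.
A Kripke countermodel: worlds 0, 1; order generated by 0 <= 1; atoms true at each world — 0:{}; 1:{P}.
0 ||-/- ~~P -> (P \/ ~P): already at 0 itself, 0 ||- ~~P but 0 ||-/- P \/ ~P.
0 ||-/- P \/ ~P: neither disjunct is forced at 0.
0 lacks atom P, so 0 ||-/- P.
So the root 0 does not force the formula.

No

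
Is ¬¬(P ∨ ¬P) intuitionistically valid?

This is the double negation of excluded middle, which is intuitionistically derivable.
Assuming ¬(P ∨ ¬P): from P we'd get P ∨ ¬P, so ¬P; but then P ∨ ¬P again — contradiction. Hence ¬¬(P ∨ ¬P).

Yes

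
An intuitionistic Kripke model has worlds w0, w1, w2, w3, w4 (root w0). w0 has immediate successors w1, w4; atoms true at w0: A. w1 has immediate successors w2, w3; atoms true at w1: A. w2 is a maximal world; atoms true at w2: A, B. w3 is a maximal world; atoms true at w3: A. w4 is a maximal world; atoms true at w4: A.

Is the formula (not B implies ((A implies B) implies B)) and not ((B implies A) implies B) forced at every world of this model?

No

Not every world: w0 does not force (not B implies ((A implies B) implies B)) and not ((B implies A) implies B).
w0 does not force (not B implies ((A implies B) implies B)) and not ((B implies A) implies B) since w0 fails not ((B implies A) implies B).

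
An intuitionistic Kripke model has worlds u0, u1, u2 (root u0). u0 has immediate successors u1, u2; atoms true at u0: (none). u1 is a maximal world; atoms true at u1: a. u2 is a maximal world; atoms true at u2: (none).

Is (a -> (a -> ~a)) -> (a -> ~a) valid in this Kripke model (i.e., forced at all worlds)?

u0 ||- (a -> (a -> ~a)) -> (a -> ~a): every world accessible from u0 that forces a -> (a -> ~a) (namely u2) also forces a -> ~a.
Since the root u0 forces (a -> (a -> ~a)) -> (a -> ~a) and forcing is persistent (monotone upward), every world forces it.

Yes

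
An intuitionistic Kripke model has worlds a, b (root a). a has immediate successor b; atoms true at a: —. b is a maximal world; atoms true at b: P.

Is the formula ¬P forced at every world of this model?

Not every world: a ⊮ ¬P.
a ⊮ ¬P since b is accessible from a and b ⊩ P.

No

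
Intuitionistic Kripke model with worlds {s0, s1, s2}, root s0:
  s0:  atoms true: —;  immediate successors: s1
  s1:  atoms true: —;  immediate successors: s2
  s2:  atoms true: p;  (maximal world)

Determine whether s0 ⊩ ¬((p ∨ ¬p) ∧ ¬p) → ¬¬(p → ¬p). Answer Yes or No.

s0 ⊮ ¬((p ∨ ¬p) ∧ ¬p) → ¬¬(p → ¬p): already at s0 itself, s0 ⊩ ¬((p ∨ ¬p) ∧ ¬p) but s0 ⊮ ¬¬(p → ¬p).
s0 ⊮ ¬¬(p → ¬p) since s0 is accessible from s0 and s0 ⊩ ¬(p → ¬p).
s0 ⊩ ¬(p → ¬p): no world accessible from s0 forces p → ¬p.

No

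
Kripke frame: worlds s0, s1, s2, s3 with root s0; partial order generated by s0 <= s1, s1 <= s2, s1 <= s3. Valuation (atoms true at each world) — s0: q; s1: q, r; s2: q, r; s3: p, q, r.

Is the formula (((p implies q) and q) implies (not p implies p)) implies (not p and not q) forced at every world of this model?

Not every world: s0 does not force (((p implies q) and q) implies (not p implies p)) implies (not p and not q).
s0 does not force (((p implies q) and q) implies (not p implies p)) implies (not p and not q): at the accessible world s3, s3 forces ((p implies q) and q) implies (not p implies p) but s3 does not force not p and not q.
s3 does not force not p and not q since s3 fails not p.

No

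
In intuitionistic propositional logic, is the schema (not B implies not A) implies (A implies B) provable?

No

This is the converse of contraposition, which is not intuitionistically valid.
A Kripke countermodel: worlds a, b; order generated by a <= b; atoms true at each world — a:{A}; b:{A,B}.
a does not force (not B implies not A) implies (A implies B): already at a itself, a forces not B implies not A but a does not force A implies B.
a does not force A implies B: already at a itself, a forces A but a does not force B.
a lacks atom B, so a does not force B.
So the root a does not force the formula.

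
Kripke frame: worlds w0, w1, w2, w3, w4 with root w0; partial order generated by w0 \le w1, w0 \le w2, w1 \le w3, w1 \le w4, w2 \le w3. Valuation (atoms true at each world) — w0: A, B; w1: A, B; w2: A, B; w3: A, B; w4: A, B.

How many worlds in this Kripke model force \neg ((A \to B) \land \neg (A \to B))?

5

w0: forces it.
w1: forces it.
w2: forces it.
w3: forces it.
w4: forces it.
Worlds forcing the formula: {w0, w1, w2, w3, w4}.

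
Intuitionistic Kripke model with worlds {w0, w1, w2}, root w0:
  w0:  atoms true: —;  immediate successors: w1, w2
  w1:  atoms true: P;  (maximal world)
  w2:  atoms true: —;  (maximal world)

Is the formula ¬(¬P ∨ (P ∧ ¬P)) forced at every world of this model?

Not every world: w0 ⊮ ¬(¬P ∨ (P ∧ ¬P)).
w0 ⊮ ¬(¬P ∨ (P ∧ ¬P)) since w2 is accessible from w0 and w2 ⊩ ¬P ∨ (P ∧ ¬P).
w2 ⊩ ¬P ∨ (P ∧ ¬P) via the disjunct ¬P.

No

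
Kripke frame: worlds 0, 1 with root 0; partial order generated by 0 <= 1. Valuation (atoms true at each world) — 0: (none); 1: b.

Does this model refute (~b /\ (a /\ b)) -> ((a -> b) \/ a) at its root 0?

No

0 ||- (~b /\ (a /\ b)) -> ((a -> b) \/ a) vacuously: no world accessible from 0 forces the antecedent ~b /\ (a /\ b).
So the root 0 forces (~b /\ (a /\ b)) -> ((a -> b) \/ a); the model is not a countermodel.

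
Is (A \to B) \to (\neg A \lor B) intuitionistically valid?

This is the material-implication-as-disjunction principle, which is not intuitionistically valid.
A Kripke countermodel: worlds u, v; order generated by u \le v; atoms true at each world — u:{}; v:{A,B}.
u \nVdash (A \to B) \to (\neg A \lor B): already at u itself, u \Vdash A \to B but u \nVdash \neg A \lor B.
u \nVdash \neg A \lor B: neither disjunct is forced at u.
u \nVdash \neg A since v is accessible from u and v \Vdash A.
So the root u does not force the formula.

No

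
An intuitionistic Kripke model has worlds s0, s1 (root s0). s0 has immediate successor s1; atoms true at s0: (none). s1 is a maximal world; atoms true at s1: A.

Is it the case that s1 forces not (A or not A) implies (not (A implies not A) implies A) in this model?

s1 forces not (A or not A) implies (not (A implies not A) implies A) vacuously: no world accessible from s1 forces the antecedent not (A or not A).

Yes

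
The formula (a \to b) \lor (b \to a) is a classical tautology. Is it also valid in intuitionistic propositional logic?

No

This is the Gödel–Dummett linearity axiom, which is not intuitionistically valid.
A Kripke countermodel: worlds u, v, w; order generated by u \le v, u \le w; atoms true at each world — u:{}; v:{a}; w:{b}.
u \nVdash (a \to b) \lor (b \to a): neither disjunct is forced at u.
u \nVdash a \to b: at the accessible world v, v \Vdash a but v \nVdash b.
v lacks atom b, so v \nVdash b.
So the root u does not force the formula.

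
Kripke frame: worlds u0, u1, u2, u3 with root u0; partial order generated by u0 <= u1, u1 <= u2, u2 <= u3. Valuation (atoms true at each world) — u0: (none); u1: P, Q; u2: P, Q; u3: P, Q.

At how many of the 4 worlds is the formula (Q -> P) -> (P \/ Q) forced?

3

u0: does not force it — u0 ||-/- (Q -> P) -> (P \/ Q): already at u0 itself, u0 ||- Q -> P but u0 ||-/- P \/ Q.
u1: forces it.
u2: forces it.
u3: forces it.
Worlds forcing the formula: {u1, u2, u3}.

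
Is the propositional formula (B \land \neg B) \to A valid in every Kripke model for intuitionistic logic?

This is an instance of ex falso quodlibet, which is intuitionistically derivable.
No world can force both B and \neg B, so the antecedent B \land \neg B is never forced and the implication holds vacuously at every world.

Yes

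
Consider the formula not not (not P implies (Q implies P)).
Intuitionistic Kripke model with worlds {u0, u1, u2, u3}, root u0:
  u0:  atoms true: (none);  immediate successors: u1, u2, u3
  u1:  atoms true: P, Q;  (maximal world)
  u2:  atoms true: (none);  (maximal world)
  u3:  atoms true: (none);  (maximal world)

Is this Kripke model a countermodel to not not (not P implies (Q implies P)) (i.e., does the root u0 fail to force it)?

No

u0 forces not not (not P implies (Q implies P)): no world accessible from u0 forces not (not P implies (Q implies P)).
So the root u0 forces not not (not P implies (Q implies P)); the model is not a countermodel.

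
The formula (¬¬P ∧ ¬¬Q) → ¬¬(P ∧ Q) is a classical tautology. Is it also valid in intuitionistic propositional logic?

This is the distribution of double negation over conjunction, which is intuitionistically derivable.
Assume ¬¬P, ¬¬Q, and ¬(P ∧ Q). From P we'd get ¬Q (since P ∧ Q is refuted), contradicting ¬¬Q; so ¬P, contradicting ¬¬P.

Yes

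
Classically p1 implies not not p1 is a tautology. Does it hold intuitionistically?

Yes

This is double-negation introduction, which is intuitionistically derivable.
If a world forces p1 then every accessible world forces p1 (persistence), so none forces not p1; hence not not p1.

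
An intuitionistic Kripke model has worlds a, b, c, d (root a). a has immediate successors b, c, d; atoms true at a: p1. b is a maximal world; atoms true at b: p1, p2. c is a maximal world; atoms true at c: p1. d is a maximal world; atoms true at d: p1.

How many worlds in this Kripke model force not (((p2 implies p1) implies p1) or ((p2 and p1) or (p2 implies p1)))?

a: does not force it — a does not force not (((p2 implies p1) implies p1) or ((p2 and p1) or (p2 implies p1))) since a is accessible from a and a forces ((p2 implies p1) implies p1) or ((p2 and p1) or (p2 implies p1)).
b: does not force it.
c: does not force it.
d: does not force it.
Worlds forcing the formula: { }.

0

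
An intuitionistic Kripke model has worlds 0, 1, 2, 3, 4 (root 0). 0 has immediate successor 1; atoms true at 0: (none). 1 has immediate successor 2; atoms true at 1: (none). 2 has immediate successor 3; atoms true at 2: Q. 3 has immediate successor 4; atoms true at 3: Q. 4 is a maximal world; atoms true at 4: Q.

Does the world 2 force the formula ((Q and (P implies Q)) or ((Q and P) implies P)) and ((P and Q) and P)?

No

2 does not force ((Q and (P implies Q)) or ((Q and P) implies P)) and ((P and Q) and P) since 2 fails (P and Q) and P.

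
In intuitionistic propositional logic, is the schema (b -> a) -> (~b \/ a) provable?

This is the material-implication-as-disjunction principle, which is not intuitionistically valid.
A Kripke countermodel: worlds w0, w1; order generated by w0 <= w1; atoms true at each world — w0:{}; w1:{a,b}.
w0 ||-/- (b -> a) -> (~b \/ a): already at w0 itself, w0 ||- b -> a but w0 ||-/- ~b \/ a.
w0 ||-/- ~b \/ a: neither disjunct is forced at w0.
w0 ||-/- ~b since w1 is accessible from w0 and w1 ||- b.
So the root w0 does not force the formula.

No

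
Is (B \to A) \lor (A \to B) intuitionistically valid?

This is the Gödel–Dummett linearity axiom, which is not intuitionistically valid.
A Kripke countermodel: worlds u0, u1, u2; order generated by u0 \le u1, u0 \le u2; atoms true at each world — u0:{}; u1:{B}; u2:{A}.
u0 \nVdash (B \to A) \lor (A \to B): neither disjunct is forced at u0.
u0 \nVdash B \to A: at the accessible world u1, u1 \Vdash B but u1 \nVdash A.
u1 lacks atom A, so u1 \nVdash A.
So the root u0 does not force the formula.

No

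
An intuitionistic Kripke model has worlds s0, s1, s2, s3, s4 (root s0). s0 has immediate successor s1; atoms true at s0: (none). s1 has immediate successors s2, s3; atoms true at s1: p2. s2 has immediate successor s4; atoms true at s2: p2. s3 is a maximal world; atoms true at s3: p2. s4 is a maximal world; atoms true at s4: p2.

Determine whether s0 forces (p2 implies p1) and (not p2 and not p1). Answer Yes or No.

No

s0 does not force (p2 implies p1) and (not p2 and not p1) since s0 fails p2 implies p1.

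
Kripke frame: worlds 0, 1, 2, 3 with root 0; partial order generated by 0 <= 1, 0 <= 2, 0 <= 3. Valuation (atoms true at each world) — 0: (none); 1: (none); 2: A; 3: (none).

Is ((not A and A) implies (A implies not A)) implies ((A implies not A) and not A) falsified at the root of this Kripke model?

0 does not force ((not A and A) implies (A implies not A)) implies ((A implies not A) and not A): already at 0 itself, 0 forces (not A and A) implies (A implies not A) but 0 does not force (A implies not A) and not A.
0 does not force (A implies not A) and not A since 0 fails A implies not A.
So the root 0 does not force ((not A and A) implies (A implies not A)) implies ((A implies not A) and not A); the model is a countermodel.

Yes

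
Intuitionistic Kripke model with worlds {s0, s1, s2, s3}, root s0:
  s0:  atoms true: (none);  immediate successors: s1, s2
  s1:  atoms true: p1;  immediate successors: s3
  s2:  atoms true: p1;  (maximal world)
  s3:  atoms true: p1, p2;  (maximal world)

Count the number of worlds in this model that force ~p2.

s0: does not force it — s0 ||-/- ~p2 since s3 is accessible from s0 and s3 ||- p2.
s1: does not force it — s1 ||-/- ~p2 since s3 is accessible from s1 and s3 ||- p2.
s2: forces it.
s3: does not force it.
Worlds forcing the formula: {s2}.

1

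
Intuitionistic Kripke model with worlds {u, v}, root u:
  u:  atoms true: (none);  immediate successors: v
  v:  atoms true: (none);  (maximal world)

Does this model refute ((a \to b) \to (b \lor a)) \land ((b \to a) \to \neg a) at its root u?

u \nVdash ((a \to b) \to (b \lor a)) \land ((b \to a) \to \neg a) since u fails (a \to b) \to (b \lor a).
So the root u does not force ((a \to b) \to (b \lor a)) \land ((b \to a) \to \neg a); the model is a countermodel.

Yes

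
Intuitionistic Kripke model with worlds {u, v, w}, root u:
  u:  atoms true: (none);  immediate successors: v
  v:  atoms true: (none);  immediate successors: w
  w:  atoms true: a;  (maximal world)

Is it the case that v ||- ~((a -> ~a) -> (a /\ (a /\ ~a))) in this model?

No

v ||-/- ~((a -> ~a) -> (a /\ (a /\ ~a))) since v is accessible from v and v ||- (a -> ~a) -> (a /\ (a /\ ~a)).
v ||- (a -> ~a) -> (a /\ (a /\ ~a)) vacuously: no world accessible from v forces the antecedent a -> ~a.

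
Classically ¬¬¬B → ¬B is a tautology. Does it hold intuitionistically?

This is triple-negation reduction, which is intuitionistically derivable.
Assume ¬¬¬B and suppose B. Then ¬¬B (double-negation introduction), contradicting ¬¬¬B. So ¬B.

Yes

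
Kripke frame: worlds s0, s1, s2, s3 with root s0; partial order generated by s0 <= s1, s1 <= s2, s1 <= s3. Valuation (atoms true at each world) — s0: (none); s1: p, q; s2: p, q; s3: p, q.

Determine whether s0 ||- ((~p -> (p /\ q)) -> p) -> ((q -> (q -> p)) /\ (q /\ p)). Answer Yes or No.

Yes

s0 ||- ((~p -> (p /\ q)) -> p) -> ((q -> (q -> p)) /\ (q /\ p)): every world accessible from s0 that forces (~p -> (p /\ q)) -> p (namely s1, s2, s3) also forces (q -> (q -> p)) /\ (q /\ p).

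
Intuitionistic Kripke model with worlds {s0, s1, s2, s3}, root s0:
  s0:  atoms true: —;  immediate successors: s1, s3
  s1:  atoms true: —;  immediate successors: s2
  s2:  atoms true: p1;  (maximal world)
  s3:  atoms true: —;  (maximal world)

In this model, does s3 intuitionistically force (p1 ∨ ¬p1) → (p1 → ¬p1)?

Yes

s3 ⊩ (p1 ∨ ¬p1) → (p1 → ¬p1): every world accessible from s3 that forces p1 ∨ ¬p1 (namely s3) also forces p1 → ¬p1.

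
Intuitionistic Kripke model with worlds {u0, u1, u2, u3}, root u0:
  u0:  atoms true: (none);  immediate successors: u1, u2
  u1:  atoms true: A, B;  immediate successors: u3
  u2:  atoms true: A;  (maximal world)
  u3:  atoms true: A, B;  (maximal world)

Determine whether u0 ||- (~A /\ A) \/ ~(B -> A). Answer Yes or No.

No

u0 ||-/- (~A /\ A) \/ ~(B -> A): neither disjunct is forced at u0.
u0 ||-/- ~A /\ A since u0 fails ~A.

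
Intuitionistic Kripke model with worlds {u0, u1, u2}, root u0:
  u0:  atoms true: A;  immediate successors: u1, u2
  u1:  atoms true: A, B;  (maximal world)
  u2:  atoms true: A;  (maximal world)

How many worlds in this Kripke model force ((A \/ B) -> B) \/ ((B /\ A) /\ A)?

u0: does not force it — u0 ||-/- ((A \/ B) -> B) \/ ((B /\ A) /\ A): neither disjunct is forced at u0.
u1: forces it.
u2: does not force it — u2 ||-/- ((A \/ B) -> B) \/ ((B /\ A) /\ A): neither disjunct is forced at u2.
Worlds forcing the formula: {u1}.

1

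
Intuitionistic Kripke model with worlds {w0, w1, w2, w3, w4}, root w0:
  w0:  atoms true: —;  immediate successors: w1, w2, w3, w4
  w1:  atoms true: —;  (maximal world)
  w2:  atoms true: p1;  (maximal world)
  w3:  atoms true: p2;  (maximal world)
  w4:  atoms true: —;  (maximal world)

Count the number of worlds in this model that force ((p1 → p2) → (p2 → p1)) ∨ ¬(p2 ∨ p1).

3

w0: does not force it — w0 ⊮ ((p1 → p2) → (p2 → p1)) ∨ ¬(p2 ∨ p1): neither disjunct is forced at w0.
w1: forces it.
w2: forces it.
w3: does not force it — w3 ⊮ ((p1 → p2) → (p2 → p1)) ∨ ¬(p2 ∨ p1): neither disjunct is forced at w3.
w4: forces it.
Worlds forcing the formula: {w1, w2, w4}.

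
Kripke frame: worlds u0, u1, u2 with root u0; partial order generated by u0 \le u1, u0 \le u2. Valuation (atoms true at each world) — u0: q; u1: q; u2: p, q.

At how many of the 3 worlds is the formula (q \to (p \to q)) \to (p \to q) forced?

u0: forces it.
u1: forces it.
u2: forces it.
Worlds forcing the formula: {u0, u1, u2}.

3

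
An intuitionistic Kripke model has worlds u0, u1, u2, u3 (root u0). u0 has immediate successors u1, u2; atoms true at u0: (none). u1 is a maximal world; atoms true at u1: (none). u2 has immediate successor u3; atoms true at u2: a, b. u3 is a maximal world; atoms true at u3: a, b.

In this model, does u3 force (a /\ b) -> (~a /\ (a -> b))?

u3 ||-/- (a /\ b) -> (~a /\ (a -> b)): already at u3 itself, u3 ||- a /\ b but u3 ||-/- ~a /\ (a -> b).
u3 ||-/- ~a /\ (a -> b) since u3 fails ~a.

No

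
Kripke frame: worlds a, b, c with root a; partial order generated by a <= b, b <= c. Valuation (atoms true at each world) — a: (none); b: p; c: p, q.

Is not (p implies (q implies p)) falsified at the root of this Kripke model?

a does not force not (p implies (q implies p)) since a is accessible from a and a forces p implies (q implies p).
a forces p implies (q implies p): every world accessible from a that forces p (namely b, c) also forces q implies p.
So the root a does not force not (p implies (q implies p)); the model is a countermodel.

Yes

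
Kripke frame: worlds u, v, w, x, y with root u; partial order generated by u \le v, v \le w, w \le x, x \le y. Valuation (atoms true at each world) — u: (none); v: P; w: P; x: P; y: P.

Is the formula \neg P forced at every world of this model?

Not every world: u \nVdash \neg P.
u \nVdash \neg P since v is accessible from u and v \Vdash P.

No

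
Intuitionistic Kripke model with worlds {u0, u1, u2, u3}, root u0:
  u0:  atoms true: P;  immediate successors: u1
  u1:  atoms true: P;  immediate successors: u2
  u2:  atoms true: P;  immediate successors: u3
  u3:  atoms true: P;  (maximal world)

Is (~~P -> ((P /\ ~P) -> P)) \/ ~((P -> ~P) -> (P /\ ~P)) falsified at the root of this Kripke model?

u0 ||- (~~P -> ((P /\ ~P) -> P)) \/ ~((P -> ~P) -> (P /\ ~P)) via the disjunct ~~P -> ((P /\ ~P) -> P).
So the root u0 forces (~~P -> ((P /\ ~P) -> P)) \/ ~((P -> ~P) -> (P /\ ~P)); the model is not a countermodel.

No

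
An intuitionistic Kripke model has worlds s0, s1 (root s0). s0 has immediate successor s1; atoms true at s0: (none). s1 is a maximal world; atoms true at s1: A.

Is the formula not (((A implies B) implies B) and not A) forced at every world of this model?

Yes

s0 forces not (((A implies B) implies B) and not A): no world accessible from s0 forces ((A implies B) implies B) and not A.
Since the root s0 forces not (((A implies B) implies B) and not A) and forcing is persistent (monotone upward), every world forces it.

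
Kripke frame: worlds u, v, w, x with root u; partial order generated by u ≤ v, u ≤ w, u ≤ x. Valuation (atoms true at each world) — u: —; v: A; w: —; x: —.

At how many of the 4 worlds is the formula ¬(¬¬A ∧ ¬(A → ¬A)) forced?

u: does not force it — u ⊮ ¬(¬¬A ∧ ¬(A → ¬A)) since v is accessible from u and v ⊩ ¬¬A ∧ ¬(A → ¬A).
v: does not force it.
w: forces it.
x: forces it.
Worlds forcing the formula: {w, x}.

2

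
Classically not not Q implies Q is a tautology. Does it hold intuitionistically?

This is double-negation elimination, which is not intuitionistically valid.
A Kripke countermodel: worlds u, v; order generated by u <= v; atoms true at each world — u:{}; v:{Q}.
u does not force not not Q implies Q: already at u itself, u forces not not Q but u does not force Q.
u lacks atom Q, so u does not force Q.
So the root u does not force the formula.

No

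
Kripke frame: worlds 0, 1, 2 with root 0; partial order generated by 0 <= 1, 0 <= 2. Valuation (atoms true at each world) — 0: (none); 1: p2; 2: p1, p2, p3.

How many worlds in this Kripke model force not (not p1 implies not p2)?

0: does not force it — 0 does not force not (not p1 implies not p2) since 2 is accessible from 0 and 2 forces not p1 implies not p2.
1: forces it.
2: does not force it — 2 does not force not (not p1 implies not p2) since 2 is accessible from 2 and 2 forces not p1 implies not p2.
Worlds forcing the formula: {1}.

1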